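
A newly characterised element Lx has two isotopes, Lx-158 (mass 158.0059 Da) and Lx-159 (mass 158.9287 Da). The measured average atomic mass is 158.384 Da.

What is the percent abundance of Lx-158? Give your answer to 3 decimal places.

Let x be the fractional abundance of Lx-158; then Lx-159 has abundance 1 − x.
158.0059·x + 158.9287·(1 − x) = 158.384
(158.0059 − 158.9287)·x = 158.384 − 158.9287
x = -0.5447 / -0.9228 = 0.59027 → 59.027% Lx-158, 40.973% Lx-159.

59.027%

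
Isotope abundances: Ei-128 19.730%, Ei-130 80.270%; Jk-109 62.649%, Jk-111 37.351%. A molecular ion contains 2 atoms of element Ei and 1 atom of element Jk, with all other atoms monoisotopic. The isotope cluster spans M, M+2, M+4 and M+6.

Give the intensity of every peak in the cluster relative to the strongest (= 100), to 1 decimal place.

Element Ei pattern (n=2): 0.03892729 : 0.31674542 : 0.64432729
Element Jk pattern (n=1): 0.62649 : 0.37351
Convolve the two distributions (both contribute in 2-u steps):
  M: 0.03892729×0.62649 = 0.024388
  M+2: 0.03892729×0.37351 + 0.31674542×0.62649 = 0.212978
  M+4: 0.31674542×0.37351 + 0.64432729×0.62649 = 0.521972
  M+6: 0.64432729×0.37351 = 0.240663
Scale to base peak (0.521972) = 100: 4.7 : 40.8 : 100.0 : 46.1

4.7 : 40.8 : 100.0 : 46.1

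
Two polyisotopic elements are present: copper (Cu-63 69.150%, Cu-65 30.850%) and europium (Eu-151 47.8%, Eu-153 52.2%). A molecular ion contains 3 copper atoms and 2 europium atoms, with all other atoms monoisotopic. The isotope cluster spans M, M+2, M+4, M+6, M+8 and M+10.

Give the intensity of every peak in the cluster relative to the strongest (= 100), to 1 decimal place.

21.2 : 74.7 : 100.0 : 63.4 : 19.2 : 2.2

Copper pattern (n=3): 0.33065611 : 0.44254842 : 0.19743483 : 0.02936064
Europium pattern (n=2): 0.228484 : 0.499032 : 0.272484
Convolve the two distributions (both contribute in 2-u steps):
  M: 0.33065611×0.228484 = 0.075550
  M+2: 0.33065611×0.499032 + 0.44254842×0.228484 = 0.266123
  M+4: 0.33065611×0.272484 + 0.44254842×0.499032 + 0.19743483×0.228484 = 0.356055
  M+6: 0.44254842×0.272484 + 0.19743483×0.499032 + 0.02936064×0.228484 = 0.225822
  M+8: 0.19743483×0.272484 + 0.02936064×0.499032 = 0.068450
  M+10: 0.02936064×0.272484 = 0.008000
Scale to base peak (0.356055) = 100: 21.2 : 74.7 : 100.0 : 63.4 : 19.2 : 2.2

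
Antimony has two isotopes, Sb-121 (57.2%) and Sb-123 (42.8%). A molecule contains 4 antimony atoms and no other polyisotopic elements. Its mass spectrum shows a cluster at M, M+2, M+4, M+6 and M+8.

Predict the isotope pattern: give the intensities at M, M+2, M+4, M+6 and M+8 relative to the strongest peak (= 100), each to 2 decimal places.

29.77 : 89.10 : 100.00 : 49.88 : 9.33

Each Sb atom is independently Sb-121 (p = 0.572) or Sb-123 (q = 0.428); the cluster is the binomial expansion (p + q)^4.
P(M) = 0.572^4 = 0.107049
P(M+2) = 4 × 0.572^3 × 0.428^1 = 0.320400
P(M+4) = 6 × 0.572^2 × 0.428^2 = 0.359609
P(M+6) = 4 × 0.572^1 × 0.428^3 = 0.179385
P(M+8) = 0.428^4 = 0.033556
The M+4 peak is largest (0.359609); scaling to 100 gives 29.77 : 89.10 : 100.00 : 49.88 : 9.33.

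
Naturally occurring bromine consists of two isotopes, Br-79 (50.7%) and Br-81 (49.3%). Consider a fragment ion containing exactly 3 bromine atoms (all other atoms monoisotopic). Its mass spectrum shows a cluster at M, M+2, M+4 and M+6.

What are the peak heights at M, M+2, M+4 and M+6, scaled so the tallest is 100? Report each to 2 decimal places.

34.28 : 100.00 : 97.24 : 31.52

Each Br atom is independently Br-79 (p = 0.507) or Br-81 (q = 0.493); the cluster is the binomial expansion (p + q)^3.
P(M) = 0.507^3 = 0.130324
P(M+2) = 3 × 0.507^2 × 0.493^1 = 0.380175
P(M+4) = 3 × 0.507^1 × 0.493^2 = 0.369678
P(M+6) = 0.493^3 = 0.119823
The M+2 peak is largest (0.380175); scaling to 100 gives 34.28 : 100.00 : 97.24 : 31.52.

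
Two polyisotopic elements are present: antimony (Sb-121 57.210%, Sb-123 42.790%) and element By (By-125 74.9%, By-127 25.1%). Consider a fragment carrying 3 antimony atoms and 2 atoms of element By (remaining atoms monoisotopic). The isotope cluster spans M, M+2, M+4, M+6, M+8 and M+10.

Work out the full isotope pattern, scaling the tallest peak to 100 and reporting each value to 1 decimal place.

Antimony pattern (n=3): 0.18724742 : 0.42015297 : 0.3142518 : 0.07834781
Element By pattern (n=2): 0.561001 : 0.375998 : 0.063001
Convolve the two distributions (both contribute in 2-u steps):
  M: 0.18724742×0.561001 = 0.105046
  M+2: 0.18724742×0.375998 + 0.42015297×0.561001 = 0.306111
  M+4: 0.18724742×0.063001 + 0.42015297×0.375998 + 0.3142518×0.561001 = 0.346069
  M+6: 0.42015297×0.063001 + 0.3142518×0.375998 + 0.07834781×0.561001 = 0.188581
  M+8: 0.3142518×0.063001 + 0.07834781×0.375998 = 0.049257
  M+10: 0.07834781×0.063001 = 0.004936
Scale to base peak (0.346069) = 100: 30.4 : 88.5 : 100.0 : 54.5 : 14.2 : 1.4

30.4 : 88.5 : 100.0 : 54.5 : 14.2 : 1.4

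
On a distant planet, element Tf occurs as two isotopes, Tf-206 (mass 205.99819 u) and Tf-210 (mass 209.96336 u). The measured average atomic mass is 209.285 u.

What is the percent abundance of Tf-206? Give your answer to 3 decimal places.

17.108%

With x = fraction of Tf-206 (so Tf-210 is 1 − x):
205.99819·x + 209.96336·(1 − x) = 209.285
(205.99819 − 209.96336)·x = 209.285 − 209.96336
x = -0.67836 / -3.96517 = 0.17108 → 17.108% Tf-206, 82.892% Tf-210.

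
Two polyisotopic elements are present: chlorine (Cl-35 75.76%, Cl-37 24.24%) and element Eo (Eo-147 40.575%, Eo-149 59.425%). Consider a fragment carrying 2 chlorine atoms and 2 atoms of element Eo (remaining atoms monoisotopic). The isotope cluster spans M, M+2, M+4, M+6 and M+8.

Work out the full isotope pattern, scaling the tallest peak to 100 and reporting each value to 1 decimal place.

24.3 : 86.6 : 100.0 : 40.6 : 5.3

Chlorine pattern (n=2): 0.57395776 : 0.36728448 : 0.05875776
Element Eo pattern (n=2): 0.16463306 : 0.48223388 : 0.35313306
Convolve the two distributions (both contribute in 2-u steps):
  M: 0.57395776×0.16463306 = 0.094492
  M+2: 0.57395776×0.48223388 + 0.36728448×0.16463306 = 0.337249
  M+4: 0.57395776×0.35313306 + 0.36728448×0.48223388 + 0.05875776×0.16463306 = 0.389474
  M+6: 0.36728448×0.35313306 + 0.05875776×0.48223388 = 0.158035
  M+8: 0.05875776×0.35313306 = 0.020749
Scale to base peak (0.389474) = 100: 24.3 : 86.6 : 100.0 : 40.6 : 5.3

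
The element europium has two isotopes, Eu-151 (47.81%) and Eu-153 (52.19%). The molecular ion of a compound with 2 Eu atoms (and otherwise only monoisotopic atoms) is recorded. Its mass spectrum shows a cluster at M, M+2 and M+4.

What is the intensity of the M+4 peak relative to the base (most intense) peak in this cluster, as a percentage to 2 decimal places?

Binomial terms of (0.4781 + 0.5219)^2: M 0.2286, M+2 0.4990, M+4 0.2724 → M+2 is the base peak.
P(M+2) = C(2,1) × 0.4781^1 × 0.5219^1 = 2 × 0.4781 × 0.5219 = 0.499041 (base)
P(M+4) = C(2,2) × 0.4781^0 × 0.5219^2 = 1 × 1.0000 × 0.27237961 = 0.272380
Relative intensity = 0.272380 / 0.499041 × 100 = 54.58

54.58%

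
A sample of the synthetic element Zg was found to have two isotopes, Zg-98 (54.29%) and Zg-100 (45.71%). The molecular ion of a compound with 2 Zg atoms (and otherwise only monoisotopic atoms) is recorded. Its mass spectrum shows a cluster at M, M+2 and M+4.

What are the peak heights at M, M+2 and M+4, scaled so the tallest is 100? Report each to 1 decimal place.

59.4 : 100.0 : 42.1

Each Zg atom is independently Zg-98 (p = 0.5429) or Zg-100 (q = 0.4571); the cluster is the binomial expansion (p + q)^2.
P(M) = 0.5429^2 = 0.294740
P(M+2) = 2 × 0.5429^1 × 0.4571^1 = 0.496319
P(M+4) = 0.4571^2 = 0.208940
The M+2 peak is largest (0.496319); scaling to 100 gives 59.4 : 100.0 : 42.1.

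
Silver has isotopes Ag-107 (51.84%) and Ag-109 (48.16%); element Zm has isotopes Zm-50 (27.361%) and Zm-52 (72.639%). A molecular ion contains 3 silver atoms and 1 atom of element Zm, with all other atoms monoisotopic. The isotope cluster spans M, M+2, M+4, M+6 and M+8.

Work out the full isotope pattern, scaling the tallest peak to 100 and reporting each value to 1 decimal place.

Silver pattern (n=3): 0.13931407 : 0.38827347 : 0.36071085 : 0.11170161
Element Zm pattern (n=1): 0.27361 : 0.72639
Convolve the two distributions (both contribute in 2-u steps):
  M: 0.13931407×0.27361 = 0.038118
  M+2: 0.13931407×0.72639 + 0.38827347×0.27361 = 0.207432
  M+4: 0.38827347×0.72639 + 0.36071085×0.27361 = 0.380732
  M+6: 0.36071085×0.72639 + 0.11170161×0.27361 = 0.292579
  M+8: 0.11170161×0.72639 = 0.081139
Scale to base peak (0.380732) = 100: 10.0 : 54.5 : 100.0 : 76.8 : 21.3

10.0 : 54.5 : 100.0 : 76.8 : 21.3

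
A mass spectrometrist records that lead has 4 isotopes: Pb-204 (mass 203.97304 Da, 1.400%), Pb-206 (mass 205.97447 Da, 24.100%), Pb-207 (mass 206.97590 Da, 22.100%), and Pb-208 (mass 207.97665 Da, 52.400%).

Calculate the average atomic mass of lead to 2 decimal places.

Weight each isotope mass by its fractional abundance: 0.01400 × 203.97304 + 0.24100 × 205.97447 + 0.22100 × 206.97590 + 0.52400 × 207.97665
= 2.855623 + 49.639847 + 45.741674 + 108.979765 = 207.216909 Da

207.22 Da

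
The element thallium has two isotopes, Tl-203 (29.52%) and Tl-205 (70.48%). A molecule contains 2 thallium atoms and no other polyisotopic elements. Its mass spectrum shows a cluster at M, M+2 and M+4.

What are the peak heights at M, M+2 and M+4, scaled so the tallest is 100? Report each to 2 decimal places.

Expanding (0.2952 + 0.7048)^2:
P(M) = 0.2952^2 = 0.087143
P(M+2) = 2 × 0.2952^1 × 0.7048^1 = 0.416114
P(M+4) = 0.7048^2 = 0.496743
The M+4 peak is largest (0.496743); scaling to 100 gives 17.54 : 83.77 : 100.00.

17.54 : 83.77 : 100.00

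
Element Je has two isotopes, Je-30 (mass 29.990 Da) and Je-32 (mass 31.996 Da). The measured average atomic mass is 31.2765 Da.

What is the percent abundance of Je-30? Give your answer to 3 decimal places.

35.867%

With x = fraction of Je-30 (so Je-32 is 1 − x):
29.990·x + 31.996·(1 − x) = 31.2765
(29.990 − 31.996)·x = 31.2765 − 31.996
x = -0.7195 / -2.006 = 0.35867 → 35.867% Je-30, 64.133% Je-32.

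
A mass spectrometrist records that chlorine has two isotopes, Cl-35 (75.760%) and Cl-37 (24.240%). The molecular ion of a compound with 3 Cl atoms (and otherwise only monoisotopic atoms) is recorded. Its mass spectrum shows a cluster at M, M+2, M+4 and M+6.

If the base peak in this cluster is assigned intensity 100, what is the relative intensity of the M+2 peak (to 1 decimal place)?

Binomial terms of (0.75760 + 0.24240)^3: M 0.4348, M+2 0.4174, M+4 0.1335, M+6 0.0142 → M is the base peak.
P(M) = C(3,0) × 0.75760^3 × 0.24240^0 = 1 × 0.4348304 × 1.0000 = 0.434830 (base)
P(M+2) = C(3,1) × 0.75760^2 × 0.24240^1 = 3 × 0.57395776 × 0.2424 = 0.417382
Relative intensity = 0.417382 / 0.434830 × 100 = 96.0

96.0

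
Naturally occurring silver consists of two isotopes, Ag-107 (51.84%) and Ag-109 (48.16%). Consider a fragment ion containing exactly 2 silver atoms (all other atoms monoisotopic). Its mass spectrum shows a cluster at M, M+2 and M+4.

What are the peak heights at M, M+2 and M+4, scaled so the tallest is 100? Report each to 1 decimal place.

The 2 Ag atoms are independent, so intensities follow the terms of (0.5184 + 0.4816)^2.
P(M) = 0.5184^2 = 0.268739
P(M+2) = 2 × 0.5184^1 × 0.4816^1 = 0.499323
P(M+4) = 0.4816^2 = 0.231939
The M+2 peak is largest (0.499323); scaling to 100 gives 53.8 : 100.0 : 46.5.

53.8 : 100.0 : 46.5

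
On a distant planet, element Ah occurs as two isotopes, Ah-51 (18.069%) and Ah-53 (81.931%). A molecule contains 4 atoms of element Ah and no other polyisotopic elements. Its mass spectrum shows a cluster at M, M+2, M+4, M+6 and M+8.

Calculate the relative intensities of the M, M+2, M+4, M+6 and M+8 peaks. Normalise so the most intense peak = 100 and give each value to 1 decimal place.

0.2 : 4.3 : 29.2 : 88.2 : 100.0

Expanding (0.18069 + 0.81931)^4:
P(M) = 0.18069^4 = 0.001066
P(M+2) = 4 × 0.18069^3 × 0.81931^1 = 0.019334
P(M+4) = 6 × 0.18069^2 × 0.81931^2 = 0.131497
P(M+6) = 4 × 0.18069^1 × 0.81931^3 = 0.397502
P(M+8) = 0.81931^4 = 0.450602
The M+8 peak is largest (0.450602); scaling to 100 gives 0.2 : 4.3 : 29.2 : 88.2 : 100.0.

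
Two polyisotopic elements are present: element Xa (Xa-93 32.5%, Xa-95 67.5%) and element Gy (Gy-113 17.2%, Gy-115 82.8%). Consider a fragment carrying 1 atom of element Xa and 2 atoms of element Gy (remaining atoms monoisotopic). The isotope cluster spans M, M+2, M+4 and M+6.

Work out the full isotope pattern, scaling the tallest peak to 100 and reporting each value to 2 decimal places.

2.08 : 24.32 : 89.69 : 100.00

Element Xa pattern (n=1): 0.3250 : 0.6750
Element Gy pattern (n=2): 0.029584 : 0.284832 : 0.685584
Convolve the two distributions (both contribute in 2-u steps):
  M: 0.3250×0.029584 = 0.009615
  M+2: 0.3250×0.284832 + 0.6750×0.029584 = 0.112540
  M+4: 0.3250×0.685584 + 0.6750×0.284832 = 0.415076
  M+6: 0.6750×0.685584 = 0.462769
Scale to base peak (0.462769) = 100: 2.08 : 24.32 : 89.69 : 100.00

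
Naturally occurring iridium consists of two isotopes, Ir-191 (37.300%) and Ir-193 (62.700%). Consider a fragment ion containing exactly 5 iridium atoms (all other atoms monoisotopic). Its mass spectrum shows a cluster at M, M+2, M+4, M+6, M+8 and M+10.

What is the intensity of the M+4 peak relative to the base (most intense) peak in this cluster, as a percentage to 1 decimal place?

Term probabilities: M 0.0072, M+2 0.0607, M+4 0.2040, M+6 0.3429, M+8 0.2882, M+10 0.0969. Base peak = M+6.
P(M+6) = C(5,3) × 0.37300^2 × 0.62700^3 = 10 × 0.139129 × 0.24649188 = 0.342942 (base)
P(M+4) = C(5,2) × 0.37300^3 × 0.62700^2 = 10 × 0.05189512 × 0.393129 = 0.204015
Relative intensity = 0.204015 / 0.342942 × 100 = 59.5

59.5%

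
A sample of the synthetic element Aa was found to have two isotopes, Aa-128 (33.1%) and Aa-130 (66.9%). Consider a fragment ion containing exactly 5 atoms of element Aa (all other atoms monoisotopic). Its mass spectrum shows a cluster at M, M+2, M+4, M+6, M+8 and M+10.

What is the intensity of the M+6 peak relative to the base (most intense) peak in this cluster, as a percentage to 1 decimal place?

Binomial terms of (0.331 + 0.669)^5: M 0.0040, M+2 0.0402, M+4 0.1623, M+6 0.3280, M+8 0.3315, M+10 0.1340 → M+8 is the base peak.
P(M+8) = C(5,4) × 0.331^1 × 0.669^4 = 5 × 0.3310 × 0.20031085 = 0.331514 (base)
P(M+6) = C(5,3) × 0.331^2 × 0.669^3 = 10 × 0.109561 × 0.29941831 = 0.328046
Relative intensity = 0.328046 / 0.331514 × 100 = 99.0

99.0%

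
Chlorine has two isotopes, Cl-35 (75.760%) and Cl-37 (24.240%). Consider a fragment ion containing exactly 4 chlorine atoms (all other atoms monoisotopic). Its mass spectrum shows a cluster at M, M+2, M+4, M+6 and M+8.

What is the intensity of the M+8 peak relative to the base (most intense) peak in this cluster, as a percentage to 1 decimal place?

Binomial terms of (0.75760 + 0.24240)^4: M 0.3294, M+2 0.4216, M+4 0.2023, M+6 0.0432, M+8 0.0035 → M+2 is the base peak.
P(M+2) = C(4,1) × 0.75760^3 × 0.24240^1 = 4 × 0.4348304 × 0.2424 = 0.421612 (base)
P(M+8) = C(4,4) × 0.75760^0 × 0.24240^4 = 1 × 1.0000 × 0.00345247 = 0.003452
Relative intensity = 0.003452 / 0.421612 × 100 = 0.8

0.8%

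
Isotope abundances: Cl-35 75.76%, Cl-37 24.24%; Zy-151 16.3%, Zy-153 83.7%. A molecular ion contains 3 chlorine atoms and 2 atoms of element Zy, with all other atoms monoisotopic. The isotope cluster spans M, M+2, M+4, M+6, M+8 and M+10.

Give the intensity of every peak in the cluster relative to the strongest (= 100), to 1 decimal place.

2.7 : 30.7 : 100.0 : 78.0 : 23.1 : 2.4

Chlorine pattern (n=3): 0.4348304 : 0.41738208 : 0.13354464 : 0.01424288
Element Zy pattern (n=2): 0.026569 : 0.272862 : 0.700569
Convolve the two distributions (both contribute in 2-u steps):
  M: 0.4348304×0.026569 = 0.011553
  M+2: 0.4348304×0.272862 + 0.41738208×0.026569 = 0.129738
  M+4: 0.4348304×0.700569 + 0.41738208×0.272862 + 0.13354464×0.026569 = 0.422065
  M+6: 0.41738208×0.700569 + 0.13354464×0.272862 + 0.01424288×0.026569 = 0.329223
  M+8: 0.13354464×0.700569 + 0.01424288×0.272862 = 0.097444
  M+10: 0.01424288×0.700569 = 0.009978
Scale to base peak (0.422065) = 100: 2.7 : 30.7 : 100.0 : 78.0 : 23.1 : 2.4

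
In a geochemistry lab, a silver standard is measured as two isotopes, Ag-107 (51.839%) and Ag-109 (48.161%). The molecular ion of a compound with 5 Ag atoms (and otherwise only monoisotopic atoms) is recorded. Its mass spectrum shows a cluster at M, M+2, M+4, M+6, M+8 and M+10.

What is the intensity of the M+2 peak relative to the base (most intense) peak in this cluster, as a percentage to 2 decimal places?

(0.51839 + 0.48161)^5 gives M 0.0374, M+2 0.1739, M+4 0.3231, M+6 0.3002, M+8 0.1394, M+10 0.0259; the largest is M+4.
P(M+4) = C(5,2) × 0.51839^3 × 0.48161^2 = 10 × 0.13930601 × 0.23194819 = 0.323118 (base)
P(M+2) = C(5,1) × 0.51839^4 × 0.48161^1 = 5 × 0.07221484 × 0.48161 = 0.173897
Relative intensity = 0.173897 / 0.323118 × 100 = 53.82

53.82%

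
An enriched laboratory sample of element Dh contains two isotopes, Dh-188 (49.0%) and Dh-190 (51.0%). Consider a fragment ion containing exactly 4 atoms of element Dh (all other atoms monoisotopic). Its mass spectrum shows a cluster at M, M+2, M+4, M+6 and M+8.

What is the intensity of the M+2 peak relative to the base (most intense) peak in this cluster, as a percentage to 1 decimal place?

64.1%

Term probabilities: M 0.0576, M+2 0.2400, M+4 0.3747, M+6 0.2600, M+8 0.0677. Base peak = M+4.
P(M+4) = C(4,2) × 0.490^2 × 0.510^2 = 6 × 0.2401 × 0.2601 = 0.374700 (base)
P(M+2) = C(4,1) × 0.490^3 × 0.510^1 = 4 × 0.117649 × 0.5100 = 0.240004
Relative intensity = 0.240004 / 0.374700 × 100 = 64.1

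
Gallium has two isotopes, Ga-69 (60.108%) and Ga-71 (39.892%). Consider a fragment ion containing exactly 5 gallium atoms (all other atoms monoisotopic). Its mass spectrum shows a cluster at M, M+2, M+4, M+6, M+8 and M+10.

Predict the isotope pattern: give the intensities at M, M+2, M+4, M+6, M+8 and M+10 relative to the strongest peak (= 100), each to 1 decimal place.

Each Ga atom is independently Ga-69 (p = 0.60108) or Ga-71 (q = 0.39892); the cluster is the binomial expansion (p + q)^5.
P(M) = 0.60108^5 = 0.078462
P(M+2) = 5 × 0.60108^4 × 0.39892^1 = 0.260366
P(M+4) = 10 × 0.60108^3 × 0.39892^2 = 0.345596
P(M+6) = 10 × 0.60108^2 × 0.39892^3 = 0.229362
P(M+8) = 5 × 0.60108^1 × 0.39892^4 = 0.076111
P(M+10) = 0.39892^5 = 0.010103
The M+4 peak is largest (0.345596); scaling to 100 gives 22.7 : 75.3 : 100.0 : 66.4 : 22.0 : 2.9.

22.7 : 75.3 : 100.0 : 66.4 : 22.0 : 2.9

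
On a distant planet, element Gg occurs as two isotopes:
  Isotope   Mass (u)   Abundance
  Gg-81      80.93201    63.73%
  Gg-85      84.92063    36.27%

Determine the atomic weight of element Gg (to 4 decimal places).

82.3787 u

Average mass = Σ (abundance × isotope mass) = 0.6373 × 80.93201 + 0.3627 × 84.92063
= 51.577970 + 30.800713 = 82.378683 u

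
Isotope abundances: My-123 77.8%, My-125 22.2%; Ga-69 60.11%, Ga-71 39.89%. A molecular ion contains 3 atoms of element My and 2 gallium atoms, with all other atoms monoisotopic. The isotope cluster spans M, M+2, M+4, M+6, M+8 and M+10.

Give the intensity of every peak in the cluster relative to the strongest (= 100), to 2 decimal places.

Element My pattern (n=3): 0.47091095 : 0.40311914 : 0.11502886 : 0.01094105
Gallium pattern (n=2): 0.36132121 : 0.47955758 : 0.15912121
Convolve the two distributions (both contribute in 2-u steps):
  M: 0.47091095×0.36132121 = 0.170150
  M+2: 0.47091095×0.47955758 + 0.40311914×0.36132121 = 0.371484
  M+4: 0.47091095×0.15912121 + 0.40311914×0.47955758 + 0.11502886×0.36132121 = 0.309813
  M+6: 0.40311914×0.15912121 + 0.11502886×0.47955758 + 0.01094105×0.36132121 = 0.123261
  M+8: 0.11502886×0.15912121 + 0.01094105×0.47955758 = 0.023550
  M+10: 0.01094105×0.15912121 = 0.001741
Scale to base peak (0.371484) = 100: 45.80 : 100.00 : 83.40 : 33.18 : 6.34 : 0.47

45.80 : 100.00 : 83.40 : 33.18 : 6.34 : 0.47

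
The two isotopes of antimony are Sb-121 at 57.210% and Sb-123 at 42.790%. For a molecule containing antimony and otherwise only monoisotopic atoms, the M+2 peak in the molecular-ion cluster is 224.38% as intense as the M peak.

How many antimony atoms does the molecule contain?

The M+2/M ratio from n Sb atoms is n · q/p = n · 0.42790/0.57210.
n = 2.2438 × 0.57210/0.42790 = 3.00 ≈ 3

3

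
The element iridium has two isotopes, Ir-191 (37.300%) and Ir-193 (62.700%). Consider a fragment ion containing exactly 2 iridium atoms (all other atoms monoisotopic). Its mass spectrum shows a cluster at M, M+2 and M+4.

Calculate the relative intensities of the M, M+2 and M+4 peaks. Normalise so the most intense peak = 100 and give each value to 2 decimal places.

The 2 Ir atoms are independent, so intensities follow the terms of (0.37300 + 0.62700)^2.
P(M) = 0.37300^2 = 0.139129
P(M+2) = 2 × 0.37300^1 × 0.62700^1 = 0.467742
P(M+4) = 0.62700^2 = 0.393129
The M+2 peak is largest (0.467742); scaling to 100 gives 29.74 : 100.00 : 84.05.

29.74 : 100.00 : 84.05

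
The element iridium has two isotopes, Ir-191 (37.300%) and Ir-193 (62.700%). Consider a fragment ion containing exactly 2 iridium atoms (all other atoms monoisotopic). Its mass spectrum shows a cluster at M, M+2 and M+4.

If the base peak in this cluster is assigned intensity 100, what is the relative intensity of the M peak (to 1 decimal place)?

29.7

(0.37300 + 0.62700)^2 gives M 0.1391, M+2 0.4677, M+4 0.3931; the largest is M+2.
P(M+2) = C(2,1) × 0.37300^1 × 0.62700^1 = 2 × 0.3730 × 0.6270 = 0.467742 (base)
P(M) = C(2,0) × 0.37300^2 × 0.62700^0 = 1 × 0.139129 × 1.0000 = 0.139129
Relative intensity = 0.139129 / 0.467742 × 100 = 29.7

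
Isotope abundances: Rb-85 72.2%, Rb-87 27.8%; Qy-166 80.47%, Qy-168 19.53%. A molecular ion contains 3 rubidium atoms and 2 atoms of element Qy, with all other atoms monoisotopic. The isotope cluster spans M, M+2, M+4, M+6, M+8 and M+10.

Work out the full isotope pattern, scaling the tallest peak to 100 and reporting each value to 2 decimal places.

60.96 : 100.00 : 64.88 : 20.79 : 3.29 : 0.20

Rubidium pattern (n=3): 0.37636705 : 0.43475086 : 0.16739714 : 0.02148495
Element Qy pattern (n=2): 0.64754209 : 0.31431582 : 0.03814209
Convolve the two distributions (both contribute in 2-u steps):
  M: 0.37636705×0.64754209 = 0.243714
  M+2: 0.37636705×0.31431582 + 0.43475086×0.64754209 = 0.399818
  M+4: 0.37636705×0.03814209 + 0.43475086×0.31431582 + 0.16739714×0.64754209 = 0.259401
  M+6: 0.43475086×0.03814209 + 0.16739714×0.31431582 + 0.02148495×0.64754209 = 0.083110
  M+8: 0.16739714×0.03814209 + 0.02148495×0.31431582 = 0.013138
  M+10: 0.02148495×0.03814209 = 0.000819
Scale to base peak (0.399818) = 100: 60.96 : 100.00 : 64.88 : 20.79 : 3.29 : 0.20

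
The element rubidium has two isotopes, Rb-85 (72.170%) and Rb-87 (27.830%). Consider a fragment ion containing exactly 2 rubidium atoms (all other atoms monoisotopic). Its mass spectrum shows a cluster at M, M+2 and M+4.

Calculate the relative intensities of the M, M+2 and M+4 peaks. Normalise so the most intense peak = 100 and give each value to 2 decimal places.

Expanding (0.72170 + 0.27830)^2:
P(M) = 0.72170^2 = 0.520851
P(M+2) = 2 × 0.72170^1 × 0.27830^1 = 0.401698
P(M+4) = 0.27830^2 = 0.077451
The M peak is largest (0.520851); scaling to 100 gives 100.00 : 77.12 : 14.87.

100.00 : 77.12 : 14.87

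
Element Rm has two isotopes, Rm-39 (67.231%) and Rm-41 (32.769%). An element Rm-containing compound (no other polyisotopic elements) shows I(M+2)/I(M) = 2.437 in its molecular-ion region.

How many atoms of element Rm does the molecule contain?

For n independent Rm atoms, I(M+2)/I(M) = n · (abundance Rm-41) / (abundance Rm-39) = n · 0.32769/0.67231.
n = 2.437 × 0.67231/0.32769 = 5.00 ≈ 5

5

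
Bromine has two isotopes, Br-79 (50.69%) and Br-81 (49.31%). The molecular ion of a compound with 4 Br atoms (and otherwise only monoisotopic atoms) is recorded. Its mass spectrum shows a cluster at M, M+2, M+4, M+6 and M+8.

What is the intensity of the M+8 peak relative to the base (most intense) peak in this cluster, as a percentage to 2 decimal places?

15.77%

Binomial terms of (0.5069 + 0.4931)^4: M 0.0660, M+2 0.2569, M+4 0.3749, M+6 0.2431, M+8 0.0591 → M+4 is the base peak.
P(M+4) = C(4,2) × 0.5069^2 × 0.4931^2 = 6 × 0.25694761 × 0.24314761 = 0.374857 (base)
P(M+8) = C(4,4) × 0.5069^0 × 0.4931^4 = 1 × 1.0000 × 0.05912076 = 0.059121
Relative intensity = 0.059121 / 0.374857 × 100 = 15.77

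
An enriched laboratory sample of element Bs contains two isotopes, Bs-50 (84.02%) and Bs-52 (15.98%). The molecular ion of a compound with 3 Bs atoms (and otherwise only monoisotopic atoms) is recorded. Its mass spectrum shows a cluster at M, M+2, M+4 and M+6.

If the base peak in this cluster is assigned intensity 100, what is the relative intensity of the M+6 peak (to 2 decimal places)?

Binomial terms of (0.8402 + 0.1598)^3: M 0.5931, M+2 0.3384, M+4 0.0644, M+6 0.0041 → M is the base peak.
P(M) = C(3,0) × 0.8402^3 × 0.1598^0 = 1 × 0.59312746 × 1.0000 = 0.593127 (base)
P(M+6) = C(3,3) × 0.8402^0 × 0.1598^3 = 1 × 1.0000 × 0.00408066 = 0.004081
Relative intensity = 0.004081 / 0.593127 × 100 = 0.69

0.69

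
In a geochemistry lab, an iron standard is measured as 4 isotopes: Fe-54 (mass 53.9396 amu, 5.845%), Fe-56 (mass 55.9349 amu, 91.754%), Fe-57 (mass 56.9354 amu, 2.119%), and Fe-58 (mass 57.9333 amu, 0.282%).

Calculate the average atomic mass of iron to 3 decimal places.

55.845 amu

Ar = Σ fᵢ·mᵢ = 0.05845 × 53.9396 + 0.91754 × 55.9349 + 0.02119 × 56.9354 + 0.00282 × 57.9333
= 3.15277 + 51.32251 + 1.20646 + 0.16337 = 55.84511 amu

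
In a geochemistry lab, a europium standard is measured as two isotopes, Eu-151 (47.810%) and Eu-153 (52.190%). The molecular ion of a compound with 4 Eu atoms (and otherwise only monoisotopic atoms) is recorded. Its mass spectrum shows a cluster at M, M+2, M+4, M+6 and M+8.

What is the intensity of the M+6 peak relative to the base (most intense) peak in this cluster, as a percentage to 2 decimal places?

72.77%

Binomial terms of (0.47810 + 0.52190)^4: M 0.0522, M+2 0.2281, M+4 0.3736, M+6 0.2719, M+8 0.0742 → M+4 is the base peak.
P(M+4) = C(4,2) × 0.47810^2 × 0.52190^2 = 6 × 0.22857961 × 0.27237961 = 0.373563 (base)
P(M+6) = C(4,3) × 0.47810^1 × 0.52190^3 = 4 × 0.4781 × 0.14215492 = 0.271857
Relative intensity = 0.271857 / 0.373563 × 100 = 72.77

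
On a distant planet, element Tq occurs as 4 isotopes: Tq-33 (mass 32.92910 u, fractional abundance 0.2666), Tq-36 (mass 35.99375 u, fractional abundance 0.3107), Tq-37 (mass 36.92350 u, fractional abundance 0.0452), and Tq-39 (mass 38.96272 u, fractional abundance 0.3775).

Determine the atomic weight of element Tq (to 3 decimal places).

Weight each isotope mass by its fractional abundance: 0.2666 × 32.92910 + 0.3107 × 35.99375 + 0.0452 × 36.92350 + 0.3775 × 38.96272
= 8.778898 + 11.183258 + 1.668942 + 14.708427 = 36.339525 u

36.340 u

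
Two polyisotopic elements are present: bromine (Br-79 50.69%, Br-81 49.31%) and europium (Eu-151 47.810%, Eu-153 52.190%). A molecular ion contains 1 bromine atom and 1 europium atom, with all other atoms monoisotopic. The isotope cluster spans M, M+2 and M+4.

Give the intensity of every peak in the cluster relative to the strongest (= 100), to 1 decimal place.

48.4 : 100.0 : 51.4

Bromine pattern (n=1): 0.5069 : 0.4931
Europium pattern (n=1): 0.4781 : 0.5219
Convolve the two distributions (both contribute in 2-u steps):
  M: 0.5069×0.4781 = 0.242349
  M+2: 0.5069×0.5219 + 0.4931×0.4781 = 0.500302
  M+4: 0.4931×0.5219 = 0.257349
Scale to base peak (0.500302) = 100: 48.4 : 100.0 : 51.4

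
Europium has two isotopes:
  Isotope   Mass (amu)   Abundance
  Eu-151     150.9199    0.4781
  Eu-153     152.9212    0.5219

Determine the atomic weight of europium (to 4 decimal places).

Average mass = Σ (abundance × isotope mass) = 0.4781 × 150.9199 + 0.5219 × 152.9212
= 72.15480 + 79.80957 = 151.96437 amu

151.9644 amu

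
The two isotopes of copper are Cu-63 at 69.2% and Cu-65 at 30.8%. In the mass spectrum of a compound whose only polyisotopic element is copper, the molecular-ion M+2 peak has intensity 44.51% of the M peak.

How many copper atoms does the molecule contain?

The M+2/M ratio from n Cu atoms is n · q/p = n · 0.308/0.692.
n = 0.4451 × 0.692/0.308 = 1.00 ≈ 1

1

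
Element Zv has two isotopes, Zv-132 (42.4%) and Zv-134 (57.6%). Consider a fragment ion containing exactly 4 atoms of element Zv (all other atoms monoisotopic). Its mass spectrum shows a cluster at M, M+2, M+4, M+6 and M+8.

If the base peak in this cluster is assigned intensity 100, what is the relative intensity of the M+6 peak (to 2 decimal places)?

90.57

Binomial terms of (0.424 + 0.576)^4: M 0.0323, M+2 0.1756, M+4 0.3579, M+6 0.3241, M+8 0.1101 → M+4 is the base peak.
P(M+4) = C(4,2) × 0.424^2 × 0.576^2 = 6 × 0.179776 × 0.331776 = 0.357872 (base)
P(M+6) = C(4,3) × 0.424^1 × 0.576^3 = 4 × 0.4240 × 0.19110298 = 0.324111
Relative intensity = 0.324111 / 0.357872 × 100 = 90.57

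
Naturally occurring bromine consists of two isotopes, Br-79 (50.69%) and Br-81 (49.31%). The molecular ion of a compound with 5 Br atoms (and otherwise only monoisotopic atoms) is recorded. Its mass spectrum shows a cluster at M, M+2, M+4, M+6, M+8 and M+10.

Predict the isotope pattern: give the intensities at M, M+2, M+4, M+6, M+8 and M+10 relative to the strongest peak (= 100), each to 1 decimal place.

The 5 Br atoms are independent, so intensities follow the terms of (0.5069 + 0.4931)^5.
P(M) = 0.5069^5 = 0.033467
P(M+2) = 5 × 0.5069^4 × 0.4931^1 = 0.162777
P(M+4) = 10 × 0.5069^3 × 0.4931^2 = 0.316692
P(M+6) = 10 × 0.5069^2 × 0.4931^3 = 0.308070
P(M+8) = 5 × 0.5069^1 × 0.4931^4 = 0.149842
P(M+10) = 0.4931^5 = 0.029152
The M+4 peak is largest (0.316692); scaling to 100 gives 10.6 : 51.4 : 100.0 : 97.3 : 47.3 : 9.2.

10.6 : 51.4 : 100.0 : 97.3 : 47.3 : 9.2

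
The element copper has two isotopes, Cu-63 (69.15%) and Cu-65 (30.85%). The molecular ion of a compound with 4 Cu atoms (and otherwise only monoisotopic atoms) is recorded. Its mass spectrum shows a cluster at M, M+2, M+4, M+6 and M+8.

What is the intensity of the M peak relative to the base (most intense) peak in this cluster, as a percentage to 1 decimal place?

56.0%

Term probabilities: M 0.2286, M+2 0.4080, M+4 0.2731, M+6 0.0812, M+8 0.0091. Base peak = M+2.
P(M+2) = C(4,1) × 0.6915^3 × 0.3085^1 = 4 × 0.33065611 × 0.3085 = 0.408030 (base)
P(M) = C(4,0) × 0.6915^4 × 0.3085^0 = 1 × 0.2286487 × 1.0000 = 0.228649
Relative intensity = 0.228649 / 0.408030 × 100 = 56.0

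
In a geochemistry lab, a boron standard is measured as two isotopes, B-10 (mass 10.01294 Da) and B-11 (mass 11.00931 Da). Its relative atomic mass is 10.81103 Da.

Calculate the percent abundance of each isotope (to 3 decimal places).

With x = fraction of B-10 (so B-11 is 1 − x):
10.01294·x + 11.00931·(1 − x) = 10.81103
(10.01294 − 11.00931)·x = 10.81103 − 11.00931
x = -0.19828 / -0.99637 = 0.19900 → 19.900% B-10, 80.100% B-11.

B-10: 19.900%, B-11: 80.100%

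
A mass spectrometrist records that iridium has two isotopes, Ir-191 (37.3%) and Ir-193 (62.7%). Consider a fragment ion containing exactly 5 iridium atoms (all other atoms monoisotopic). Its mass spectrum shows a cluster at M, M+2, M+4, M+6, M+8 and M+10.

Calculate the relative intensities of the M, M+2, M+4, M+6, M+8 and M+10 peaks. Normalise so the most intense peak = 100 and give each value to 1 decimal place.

Each Ir atom is independently Ir-191 (p = 0.373) or Ir-193 (q = 0.627); the cluster is the binomial expansion (p + q)^5.
P(M) = 0.373^5 = 0.007220
P(M+2) = 5 × 0.373^4 × 0.627^1 = 0.060684
P(M+4) = 10 × 0.373^3 × 0.627^2 = 0.204015
P(M+6) = 10 × 0.373^2 × 0.627^3 = 0.342942
P(M+8) = 5 × 0.373^1 × 0.627^4 = 0.288237
P(M+10) = 0.627^5 = 0.096903
The M+6 peak is largest (0.342942); scaling to 100 gives 2.1 : 17.7 : 59.5 : 100.0 : 84.0 : 28.3.

2.1 : 17.7 : 59.5 : 100.0 : 84.0 : 28.3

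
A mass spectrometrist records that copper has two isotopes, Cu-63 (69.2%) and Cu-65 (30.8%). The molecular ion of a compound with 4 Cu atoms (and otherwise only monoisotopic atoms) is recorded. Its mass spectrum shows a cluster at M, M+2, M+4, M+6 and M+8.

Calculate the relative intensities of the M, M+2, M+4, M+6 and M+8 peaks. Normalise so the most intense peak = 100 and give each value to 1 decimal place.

Each Cu atom is independently Cu-63 (p = 0.692) or Cu-65 (q = 0.308); the cluster is the binomial expansion (p + q)^4.
P(M) = 0.692^4 = 0.229311
P(M+2) = 4 × 0.692^3 × 0.308^1 = 0.408253
P(M+4) = 6 × 0.692^2 × 0.308^2 = 0.272562
P(M+6) = 4 × 0.692^1 × 0.308^3 = 0.080876
P(M+8) = 0.308^4 = 0.008999
The M+2 peak is largest (0.408253); scaling to 100 gives 56.2 : 100.0 : 66.8 : 19.8 : 2.2.

56.2 : 100.0 : 66.8 : 19.8 : 2.2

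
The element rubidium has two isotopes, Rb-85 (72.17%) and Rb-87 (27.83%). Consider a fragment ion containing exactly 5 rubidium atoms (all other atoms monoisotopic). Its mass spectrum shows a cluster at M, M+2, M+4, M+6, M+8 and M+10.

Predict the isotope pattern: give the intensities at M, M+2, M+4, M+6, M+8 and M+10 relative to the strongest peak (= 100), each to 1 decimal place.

Each Rb atom is independently Rb-85 (p = 0.7217) or Rb-87 (q = 0.2783); the cluster is the binomial expansion (p + q)^5.
P(M) = 0.7217^5 = 0.195787
P(M+2) = 5 × 0.7217^4 × 0.2783^1 = 0.377494
P(M+4) = 10 × 0.7217^3 × 0.2783^2 = 0.291136
P(M+6) = 10 × 0.7217^2 × 0.2783^3 = 0.112267
P(M+8) = 5 × 0.7217^1 × 0.2783^4 = 0.021646
P(M+10) = 0.2783^5 = 0.001669
The M+2 peak is largest (0.377494); scaling to 100 gives 51.9 : 100.0 : 77.1 : 29.7 : 5.7 : 0.4.

51.9 : 100.0 : 77.1 : 29.7 : 5.7 : 0.4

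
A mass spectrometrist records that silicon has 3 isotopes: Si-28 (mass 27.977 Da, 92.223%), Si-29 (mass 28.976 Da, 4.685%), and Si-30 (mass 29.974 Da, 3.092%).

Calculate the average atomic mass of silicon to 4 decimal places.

28.0856 Da

The abundance-weighted mean is 0.92223 × 27.977 + 0.04685 × 28.976 + 0.03092 × 29.974
= 25.80123 + 1.35753 + 0.92680 = 28.08556 Da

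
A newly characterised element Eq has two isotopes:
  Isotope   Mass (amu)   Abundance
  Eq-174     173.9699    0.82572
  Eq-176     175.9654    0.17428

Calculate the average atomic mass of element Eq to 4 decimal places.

174.3177 amu

The abundance-weighted mean is 0.82572 × 173.9699 + 0.17428 × 175.9654
= 143.65043 + 30.66725 = 174.31768 amu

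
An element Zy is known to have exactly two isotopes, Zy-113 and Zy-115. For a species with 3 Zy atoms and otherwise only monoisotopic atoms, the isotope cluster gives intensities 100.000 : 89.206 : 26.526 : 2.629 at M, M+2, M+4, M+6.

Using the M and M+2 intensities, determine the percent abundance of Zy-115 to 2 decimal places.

Let p = fractional abundance of Zy-113. I(M+2)/I(M) = [C(3,1)·p^2·(1−p)] / p^3 = 3·(1−p)/p = 89.206/100.000 = 0.8921
(1−p)/p = 0.8921/3 = 0.2974  ⇒  p = 1/(1 + 0.2974) = 0.7708
Zy-113: 77.08%, Zy-115: 22.92%.

22.92%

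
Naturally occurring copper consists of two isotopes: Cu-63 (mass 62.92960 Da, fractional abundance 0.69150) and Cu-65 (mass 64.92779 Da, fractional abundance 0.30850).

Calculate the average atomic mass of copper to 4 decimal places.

Ar = Σ fᵢ·mᵢ = 0.69150 × 62.92960 + 0.30850 × 64.92779
= 43.515818 + 20.030223 = 63.546041 Da

63.5460 Da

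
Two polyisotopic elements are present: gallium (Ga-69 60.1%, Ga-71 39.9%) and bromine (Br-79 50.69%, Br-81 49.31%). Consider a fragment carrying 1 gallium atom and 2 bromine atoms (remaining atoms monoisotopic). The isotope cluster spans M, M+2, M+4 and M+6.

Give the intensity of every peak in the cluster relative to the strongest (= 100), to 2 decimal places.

38.32 : 100.00 : 85.76 : 24.08

Gallium pattern (n=1): 0.6010 : 0.3990
Bromine pattern (n=2): 0.25694761 : 0.49990478 : 0.24314761
Convolve the two distributions (both contribute in 2-u steps):
  M: 0.6010×0.25694761 = 0.154426
  M+2: 0.6010×0.49990478 + 0.3990×0.25694761 = 0.402965
  M+4: 0.6010×0.24314761 + 0.3990×0.49990478 = 0.345594
  M+6: 0.3990×0.24314761 = 0.097016
Scale to base peak (0.402965) = 100: 38.32 : 100.00 : 85.76 : 24.08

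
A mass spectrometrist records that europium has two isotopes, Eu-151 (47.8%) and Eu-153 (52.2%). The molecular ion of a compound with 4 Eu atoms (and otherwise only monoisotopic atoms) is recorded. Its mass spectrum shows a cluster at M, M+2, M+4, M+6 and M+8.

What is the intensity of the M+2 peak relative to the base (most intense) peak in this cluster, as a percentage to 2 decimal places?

Binomial terms of (0.478 + 0.522)^4: M 0.0522, M+2 0.2280, M+4 0.3735, M+6 0.2720, M+8 0.0742 → M+4 is the base peak.
P(M+4) = C(4,2) × 0.478^2 × 0.522^2 = 6 × 0.228484 × 0.272484 = 0.373549 (base)
P(M+2) = C(4,1) × 0.478^3 × 0.522^1 = 4 × 0.10921535 × 0.5220 = 0.228042
Relative intensity = 0.228042 / 0.373549 × 100 = 61.05

61.05%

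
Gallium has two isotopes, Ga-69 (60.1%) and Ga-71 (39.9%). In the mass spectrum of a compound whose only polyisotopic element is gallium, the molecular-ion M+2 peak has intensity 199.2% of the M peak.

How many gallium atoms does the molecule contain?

With n Ga atoms, P(M+2)/P(M) = C(n,1)·p^(n−1)q / p^n = n·q/p = n · 0.399/0.601.
n = 1.992 × 0.601/0.399 = 3.00 ≈ 3

3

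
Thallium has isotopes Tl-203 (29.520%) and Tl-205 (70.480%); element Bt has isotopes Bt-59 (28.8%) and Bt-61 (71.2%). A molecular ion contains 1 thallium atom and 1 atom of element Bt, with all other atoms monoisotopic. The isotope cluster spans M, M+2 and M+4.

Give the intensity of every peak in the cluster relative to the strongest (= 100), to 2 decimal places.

Thallium pattern (n=1): 0.2952 : 0.7048
Element Bt pattern (n=1): 0.2880 : 0.7120
Convolve the two distributions (both contribute in 2-u steps):
  M: 0.2952×0.2880 = 0.085018
  M+2: 0.2952×0.7120 + 0.7048×0.2880 = 0.413165
  M+4: 0.7048×0.7120 = 0.501818
Scale to base peak (0.501818) = 100: 16.94 : 82.33 : 100.00

16.94 : 82.33 : 100.00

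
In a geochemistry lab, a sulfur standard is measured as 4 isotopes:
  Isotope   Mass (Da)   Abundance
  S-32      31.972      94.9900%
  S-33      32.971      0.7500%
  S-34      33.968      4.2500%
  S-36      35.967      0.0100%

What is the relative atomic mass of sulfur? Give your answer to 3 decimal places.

Weight each isotope mass by its fractional abundance: 0.949900 × 31.972 + 0.007500 × 32.971 + 0.042500 × 33.968 + 0.000100 × 35.967
= 30.3702 + 0.2473 + 1.4436 + 0.0036 = 32.0647 Da

32.065 Da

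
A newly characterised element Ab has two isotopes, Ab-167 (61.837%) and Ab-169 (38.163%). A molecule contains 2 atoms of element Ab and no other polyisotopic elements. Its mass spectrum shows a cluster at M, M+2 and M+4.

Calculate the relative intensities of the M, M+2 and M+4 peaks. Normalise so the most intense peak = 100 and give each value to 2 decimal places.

Expanding (0.61837 + 0.38163)^2:
P(M) = 0.61837^2 = 0.382381
P(M+2) = 2 × 0.61837^1 × 0.38163^1 = 0.471977
P(M+4) = 0.38163^2 = 0.145641
The M+2 peak is largest (0.471977); scaling to 100 gives 81.02 : 100.00 : 30.86.

81.02 : 100.00 : 30.86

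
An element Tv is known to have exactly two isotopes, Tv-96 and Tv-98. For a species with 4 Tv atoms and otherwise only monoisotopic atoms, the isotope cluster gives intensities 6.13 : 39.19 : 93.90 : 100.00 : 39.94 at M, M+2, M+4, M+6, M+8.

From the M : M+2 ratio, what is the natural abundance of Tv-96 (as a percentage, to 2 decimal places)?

Let p = fractional abundance of Tv-96. I(M+2)/I(M) = [C(4,1)·p^3·(1−p)] / p^4 = 4·(1−p)/p = 39.19/6.13 = 6.3931
(1−p)/p = 6.3931/4 = 1.5983  ⇒  p = 1/(1 + 1.5983) = 0.3849
Tv-96: 38.49%, Tv-98: 61.51%.

38.49%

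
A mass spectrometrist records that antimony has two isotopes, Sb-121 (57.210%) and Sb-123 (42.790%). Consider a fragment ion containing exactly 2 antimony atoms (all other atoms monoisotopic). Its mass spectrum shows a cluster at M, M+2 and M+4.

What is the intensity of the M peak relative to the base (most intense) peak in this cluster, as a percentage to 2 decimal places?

(0.57210 + 0.42790)^2 gives M 0.3273, M+2 0.4896, M+4 0.1831; the largest is M+2.
P(M+2) = C(2,1) × 0.57210^1 × 0.42790^1 = 2 × 0.5721 × 0.4279 = 0.489603 (base)
P(M) = C(2,0) × 0.57210^2 × 0.42790^0 = 1 × 0.32729841 × 1.0000 = 0.327298
Relative intensity = 0.327298 / 0.489603 × 100 = 66.85

66.85%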